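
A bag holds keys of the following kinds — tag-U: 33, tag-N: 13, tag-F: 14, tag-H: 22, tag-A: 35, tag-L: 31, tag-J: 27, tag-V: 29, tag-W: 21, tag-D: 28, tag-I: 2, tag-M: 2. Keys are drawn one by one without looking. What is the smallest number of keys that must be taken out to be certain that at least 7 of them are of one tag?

65

Pigeonhole: the 12 tags are the holes; the keys drawn are the pigeons.
To avoid 7 of any one tag, the worst case takes at most 6 of each tag, or every key of a tag that has fewer than 6.
That gives 6 + 6 + 6 + 6 + 6 + 6 + 6 + 6 + 6 + 6 + 2 + 2 = 64 keys with no tag reaching 7.
The next key forces some tag to 7, so 64 + 1 = 65.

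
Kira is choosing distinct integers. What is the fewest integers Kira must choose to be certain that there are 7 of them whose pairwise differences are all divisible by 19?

115

Integers whose pairwise differences are multiples of 19 are exactly those sharing a remainder mod 19. By pigeonhole, the 19 residue classes mod 19 are the pigeonholes.
With 114 integers one could put 6 in each residue class and have no class reach 7.
The 115th integer pushes some class to 7, so 19·6 + 1 = 115.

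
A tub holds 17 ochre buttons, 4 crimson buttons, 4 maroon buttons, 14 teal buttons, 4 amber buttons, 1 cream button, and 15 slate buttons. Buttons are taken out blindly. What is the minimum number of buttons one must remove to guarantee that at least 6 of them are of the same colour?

29

Put each drawn button into a box by colour. The largest draw with every box below 6 takes min(count, 5) from each colour; colours with fewer than 5 contribute all they have.
Σ min(cᵢ, 5) = 5 + 4 + 4 + 5 + 4 + 1 + 5 = 28.
Draw number 28 + 1 = 29 must push one box to 6.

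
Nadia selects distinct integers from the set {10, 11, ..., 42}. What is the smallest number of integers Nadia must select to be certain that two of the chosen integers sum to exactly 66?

Two chosen integers sum to 66 exactly when both halves of some pair {x, 66−x} with 24 ≤ x ≤ 66−x ≤ 42 are chosen — 9 such pairs.
The remaining 15 elements (those with no distinct partner in range) can never complete a 66-sum, so the worst case takes all of them and one from each pair: 15 + 9 = 24.
By pigeonhole, the 25th integer has to be the second member of some pair, so 24 + 1 = 25.

25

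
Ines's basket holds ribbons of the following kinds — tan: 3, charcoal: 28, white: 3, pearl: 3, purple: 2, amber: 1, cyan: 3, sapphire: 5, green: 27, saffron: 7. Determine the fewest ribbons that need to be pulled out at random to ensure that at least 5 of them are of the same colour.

32

An adversary could hand out at most 4 ribbons per colour (6 colours run out sooner): 3 + 4 + 3 + 3 + 2 + 1 + 3 + 4 + 4 + 4 = 31 ribbons and still no colour has 5.
Pigeonhole: one more ribbon lands in a colour already at 4, so 32 draws are enough and 31 are not.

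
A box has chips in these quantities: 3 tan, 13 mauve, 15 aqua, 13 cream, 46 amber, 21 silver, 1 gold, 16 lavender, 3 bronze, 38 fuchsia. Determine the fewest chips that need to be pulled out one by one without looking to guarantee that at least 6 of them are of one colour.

43

By pigeonhole, put each drawn chip into a box by colour. The largest draw with every box below 6 takes min(count, 5) from each colour; colours with fewer than 5 contribute all they have.
Σ min(cᵢ, 5) = 3 + 5 + 5 + 5 + 5 + 5 + 1 + 5 + 3 + 5 = 42.
Draw number 42 + 1 = 43 must push one box to 6.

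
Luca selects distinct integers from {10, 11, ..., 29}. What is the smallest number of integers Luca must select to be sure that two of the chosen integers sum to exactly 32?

15

Group the elements by complementary pair {x, 32−x}: {10,22}, {11,21}, {12,20}, …, giving 6 two-element pairs, the single value 16 (it cannot pair with itself since the integers are distinct), and 7 integers whose partner 32−x falls outside [10,29].
By pigeonhole, treating each of those 14 groups as a pigeonhole, one can pick one integer per group — 14 integers — with no two summing to 32.
The 15th integer lands in an occupied pair, forcing a sum of 32.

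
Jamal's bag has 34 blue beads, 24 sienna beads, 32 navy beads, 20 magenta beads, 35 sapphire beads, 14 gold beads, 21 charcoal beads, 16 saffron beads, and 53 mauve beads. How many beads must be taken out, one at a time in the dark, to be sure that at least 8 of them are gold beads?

243

In the worst case for collecting gold beads, every non-gold bead comes out first.
There are 34 + 24 + 32 + 20 + 35 + 21 + 16 + 53 = 235 non-gold beads altogether.
After those, each further bead must be gold, so 235 + 8 = 243 draws guarantee 8 gold beads.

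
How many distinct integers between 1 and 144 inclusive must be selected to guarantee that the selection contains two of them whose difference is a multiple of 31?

Integers whose pairwise differences are multiples of 31 are exactly those sharing a remainder mod 31. By the pigeonhole principle, the 31 residue classes mod 31 are the pigeonholes.
With 31 integers one could put 1 in each residue class and have no class reach 2.
The 32nd integer pushes some class to 2, so 31·1 + 1 = 32.

32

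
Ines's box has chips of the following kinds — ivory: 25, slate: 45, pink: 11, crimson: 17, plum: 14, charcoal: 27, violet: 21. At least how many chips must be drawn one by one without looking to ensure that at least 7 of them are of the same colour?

An adversary could hand out at most 6 chips per colour: 6 + 6 + 6 + 6 + 6 + 6 + 6 = 42 chips and still no colour has 7.
One more chip lands in a colour already at 6, so 43 draws are enough and 42 are not.

43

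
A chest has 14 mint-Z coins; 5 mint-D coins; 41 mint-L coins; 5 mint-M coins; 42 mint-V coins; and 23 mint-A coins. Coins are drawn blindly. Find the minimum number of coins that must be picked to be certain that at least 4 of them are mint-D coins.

In the worst case for collecting mint-D coins, every non-mint-D coin comes out first.
There are 14 + 41 + 5 + 42 + 23 = 125 non-mint-D coins altogether.
After those, each further coin must be mint-D, so 125 + 4 = 129 draws guarantee 4 mint-D coins.

129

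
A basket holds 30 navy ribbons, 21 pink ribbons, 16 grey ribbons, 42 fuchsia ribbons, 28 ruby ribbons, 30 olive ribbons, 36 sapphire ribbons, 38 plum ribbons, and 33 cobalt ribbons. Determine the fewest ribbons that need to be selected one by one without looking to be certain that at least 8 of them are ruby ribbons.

254

In the worst case for collecting ruby ribbons, every non-ruby ribbon comes out first.
There are 30 + 21 + 16 + 42 + 30 + 36 + 38 + 33 = 246 non-ruby ribbons altogether.
After those, each further ribbon must be ruby, so 246 + 8 = 254 draws guarantee 8 ruby ribbons.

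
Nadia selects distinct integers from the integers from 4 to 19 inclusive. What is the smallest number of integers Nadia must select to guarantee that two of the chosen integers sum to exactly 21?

10

Group the elements by complementary pair {x, 21−x}: {4,17}, {5,16}, {6,15}, …, giving 7 two-element pairs and 2 integers whose partner 21−x falls outside [4,19].
Pigeonhole: treating each of those 9 groups as a pigeonhole, one can pick one integer per group — 9 integers — with no two summing to 21.
The 10th integer lands in an occupied pair, forcing a sum of 21.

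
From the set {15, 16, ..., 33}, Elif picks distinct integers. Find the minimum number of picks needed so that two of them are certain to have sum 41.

14

Group the elements by complementary pair {x, 41−x}: {15,26}, {16,25}, {17,24}, …, giving 6 two-element pairs and 7 integers whose partner 41−x falls outside [15,33].
Treating each of those 13 groups as a pigeonhole, one can pick one integer per group — 13 integers — with no two summing to 41.
The 14th integer lands in an occupied pair, forcing a sum of 41.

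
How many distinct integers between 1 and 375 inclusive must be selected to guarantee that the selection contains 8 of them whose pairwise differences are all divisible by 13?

Integers whose pairwise differences are multiples of 13 are exactly those sharing a remainder mod 13. By pigeonhole, the 13 residue classes mod 13 are the pigeonholes.
With 91 integers one could put 7 in each residue class and have no class reach 8.
The 92nd integer pushes some class to 8, so 13·7 + 1 = 92.

92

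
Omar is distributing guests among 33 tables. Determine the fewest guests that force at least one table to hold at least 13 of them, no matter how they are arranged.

With 396 guests one could put exactly 12 in each of the 33 tables, and no table would reach 13.
By the pigeonhole principle, one more guest must land in a table that already has 12, giving it 13.
So 33 × 12 + 1 = 397 guests are required.

397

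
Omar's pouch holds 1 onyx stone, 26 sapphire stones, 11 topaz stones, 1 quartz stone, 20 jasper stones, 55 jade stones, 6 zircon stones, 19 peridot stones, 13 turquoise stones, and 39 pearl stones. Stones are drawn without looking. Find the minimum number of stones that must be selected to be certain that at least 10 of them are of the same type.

72

Put each drawn stone into a box by type. The largest draw with every box below 10 takes min(count, 9) from each type; types with fewer than 9 contribute all they have.
Σ min(cᵢ, 9) = 1 + 9 + 9 + 1 + 9 + 9 + 6 + 9 + 9 + 9 = 71.
Draw number 71 + 1 = 72 must push one box to 10.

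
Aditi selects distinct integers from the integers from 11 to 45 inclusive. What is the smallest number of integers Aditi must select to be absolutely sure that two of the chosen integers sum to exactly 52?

Group the elements by complementary pair {x, 52−x}: {11,41}, {12,40}, {13,39}, …, giving 15 two-element pairs, the single value 26 (it cannot pair with itself since the integers are distinct), and 4 integers whose partner 52−x falls outside [11,45].
Pigeonhole: treating each of those 20 groups as a pigeonhole, one can pick one integer per group — 20 integers — with no two summing to 52.
The 21st integer lands in an occupied pair, forcing a sum of 52.

21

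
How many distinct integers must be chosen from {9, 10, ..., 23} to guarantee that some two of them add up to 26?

12

Two chosen integers sum to 26 exactly when both halves of some pair {x, 26−x} with 9 ≤ x ≤ 26−x ≤ 17 are chosen — 4 such pairs.
The remaining 7 elements (those with no distinct partner in range) can never complete a 26-sum, so the worst case takes all of them and one from each pair: 7 + 4 = 11.
The 12th integer has to be the second member of some pair, so 11 + 1 = 12.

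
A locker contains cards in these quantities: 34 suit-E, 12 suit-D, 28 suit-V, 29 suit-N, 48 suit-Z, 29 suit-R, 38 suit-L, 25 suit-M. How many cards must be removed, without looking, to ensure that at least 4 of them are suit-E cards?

213

In the worst case for collecting suit-E cards, every non-suit-E card comes out first.
There are 12 + 28 + 29 + 48 + 29 + 38 + 25 = 209 non-suit-E cards altogether.
After those, each further card must be suit-E, so 209 + 4 = 213 draws guarantee 4 suit-E cards.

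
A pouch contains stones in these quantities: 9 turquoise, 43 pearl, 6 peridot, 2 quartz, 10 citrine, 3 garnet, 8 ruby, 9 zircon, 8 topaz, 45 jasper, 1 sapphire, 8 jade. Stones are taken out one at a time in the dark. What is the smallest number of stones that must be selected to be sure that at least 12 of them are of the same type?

87

An adversary could hand out at most 11 stones per type (10 types run out sooner): 9 + 11 + 6 + 2 + 10 + 3 + 8 + 9 + 8 + 11 + 1 + 8 = 86 stones and still no type has 12.
By pigeonhole, one more stone lands in a type already at 11, so 87 draws are enough and 86 are not.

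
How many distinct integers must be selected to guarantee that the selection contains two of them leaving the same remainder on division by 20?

The 20 residue classes mod 20 are the pigeonholes.
With 20 integers one could put 1 in each residue class and have no class reach 2.
The 21st integer pushes some class to 2, so 20·1 + 1 = 21.

21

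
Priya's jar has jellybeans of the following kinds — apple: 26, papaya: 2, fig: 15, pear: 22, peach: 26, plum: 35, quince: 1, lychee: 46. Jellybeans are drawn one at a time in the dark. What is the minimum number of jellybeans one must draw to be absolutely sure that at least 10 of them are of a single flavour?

58

By the pigeonhole principle, put each drawn jellybean into a box by flavour. The largest draw with every box below 10 takes min(count, 9) from each flavour; flavours with fewer than 9 contribute all they have.
Σ min(cᵢ, 9) = 9 + 2 + 9 + 9 + 9 + 9 + 1 + 9 = 57.
Draw number 57 + 1 = 58 must push one box to 10.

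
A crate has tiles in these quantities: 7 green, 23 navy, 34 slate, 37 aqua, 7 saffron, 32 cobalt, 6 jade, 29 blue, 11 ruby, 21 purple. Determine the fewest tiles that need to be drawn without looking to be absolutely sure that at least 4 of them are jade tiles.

In the worst case for collecting jade tiles, every non-jade tile comes out first.
There are 7 + 23 + 34 + 37 + 7 + 32 + 29 + 11 + 21 = 201 non-jade tiles altogether.
After those, each further tile must be jade, so 201 + 4 = 205 draws guarantee 4 jade tiles.

205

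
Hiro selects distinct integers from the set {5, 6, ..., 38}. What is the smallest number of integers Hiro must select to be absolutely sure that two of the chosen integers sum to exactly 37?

Two chosen integers sum to 37 exactly when both halves of some pair {x, 37−x} with 5 ≤ x ≤ 37−x ≤ 32 are chosen — 14 such pairs.
The remaining 6 elements (those with no distinct partner in range) can never complete a 37-sum, so the worst case takes all of them and one from each pair: 6 + 14 = 20.
By pigeonhole, the 21st integer has to be the second member of some pair, so 20 + 1 = 21.

21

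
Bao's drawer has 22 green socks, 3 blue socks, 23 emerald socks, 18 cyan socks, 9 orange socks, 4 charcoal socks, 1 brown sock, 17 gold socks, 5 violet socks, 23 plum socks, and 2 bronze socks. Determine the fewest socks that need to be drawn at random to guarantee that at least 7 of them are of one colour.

By the pigeonhole principle, put each drawn sock into a box by colour. The largest draw with every box below 7 takes min(count, 6) from each colour; colours with fewer than 6 contribute all they have.
Σ min(cᵢ, 6) = 6 + 3 + 6 + 6 + 6 + 4 + 1 + 6 + 5 + 6 + 2 = 51.
Draw number 51 + 1 = 52 must push one box to 7.

52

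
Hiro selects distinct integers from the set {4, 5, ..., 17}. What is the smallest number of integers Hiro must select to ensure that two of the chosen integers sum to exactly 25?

Group the elements by complementary pair {x, 25−x}: {8,17}, {9,16}, {10,15}, …, giving 5 two-element pairs and 4 integers whose partner 25−x falls outside [4,17].
By pigeonhole, treating each of those 9 groups as a pigeonhole, one can pick one integer per group — 9 integers — with no two summing to 25.
The 10th integer lands in an occupied pair, forcing a sum of 25.

10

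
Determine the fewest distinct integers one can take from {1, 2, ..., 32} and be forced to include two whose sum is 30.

Group the elements by complementary pair {x, 30−x}: {1,29}, {2,28}, {3,27}, …, giving 14 two-element pairs; the single value 15 (it cannot pair with itself since the integers are distinct); and 3 integers whose partner 30−x falls outside [1,32].
Treating each of those 18 groups as a pigeonhole, one can pick one integer per group — 18 integers — with no two summing to 30.
The 19th integer lands in an occupied pair, forcing a sum of 30.

19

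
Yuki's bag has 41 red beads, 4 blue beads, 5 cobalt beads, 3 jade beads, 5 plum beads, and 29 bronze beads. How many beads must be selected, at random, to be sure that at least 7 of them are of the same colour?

By pigeonhole, put each drawn bead into a box by colour. The largest draw with every box below 7 takes min(count, 6) from each colour; colours with fewer than 6 contribute all they have.
Σ min(cᵢ, 6) = 6 + 4 + 5 + 3 + 5 + 6 = 29.
Draw number 29 + 1 = 30 must push one box to 7.

30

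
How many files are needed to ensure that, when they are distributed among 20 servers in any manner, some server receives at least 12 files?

With 220 files one could put exactly 11 in each of the 20 servers, and no server would reach 12.
By pigeonhole, one more file must land in a server that already has 11, giving it 12.
So 20 × 11 + 1 = 221 files are required.

221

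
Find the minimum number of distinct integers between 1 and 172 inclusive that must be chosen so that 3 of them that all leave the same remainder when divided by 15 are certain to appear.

31

By pigeonhole, the 15 residue classes mod 15 are the pigeonholes.
With 30 integers one could put 2 in each residue class and have no class reach 3.
The 31st integer pushes some class to 3, so 15·2 + 1 = 31.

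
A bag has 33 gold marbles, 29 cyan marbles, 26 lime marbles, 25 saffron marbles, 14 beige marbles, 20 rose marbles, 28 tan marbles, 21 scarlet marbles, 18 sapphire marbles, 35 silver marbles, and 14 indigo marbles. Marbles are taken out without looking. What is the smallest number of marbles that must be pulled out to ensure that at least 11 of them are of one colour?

111

An adversary could hand out at most 10 marbles per colour: 10 + 10 + 10 + 10 + 10 + 10 + 10 + 10 + 10 + 10 + 10 = 110 marbles and still no colour has 11.
One more marble lands in a colour already at 10, so 111 draws are enough and 110 are not.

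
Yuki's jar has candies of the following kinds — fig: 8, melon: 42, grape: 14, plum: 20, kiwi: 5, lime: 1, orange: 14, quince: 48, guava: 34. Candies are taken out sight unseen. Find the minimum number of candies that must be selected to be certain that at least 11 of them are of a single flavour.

By pigeonhole, put each drawn candy into a box by flavour. The largest draw with every box below 11 takes min(count, 10) from each flavour; flavours with fewer than 10 contribute all they have.
Σ min(cᵢ, 10) = 8 + 10 + 10 + 10 + 5 + 1 + 10 + 10 + 10 = 74.
Draw number 74 + 1 = 75 must push one box to 11.

75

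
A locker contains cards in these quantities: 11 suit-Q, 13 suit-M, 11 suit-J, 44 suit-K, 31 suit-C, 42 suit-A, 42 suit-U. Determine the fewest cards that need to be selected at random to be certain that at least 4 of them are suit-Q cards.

187

In the worst case for collecting suit-Q cards, every non-suit-Q card comes out first.
There are 13 + 11 + 44 + 31 + 42 + 42 = 183 non-suit-Q cards altogether.
After those, each further card must be suit-Q, so 183 + 4 = 187 draws guarantee 4 suit-Q cards.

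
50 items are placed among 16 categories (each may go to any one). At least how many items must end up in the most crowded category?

The 16 categories are the holes and the 50 items are the pigeons.
If every category held at most 3 items, the total would be at most 16 × 3 = 48, which is less than 50.
So some category holds at least ⌈50/16⌉ = 4 items.

4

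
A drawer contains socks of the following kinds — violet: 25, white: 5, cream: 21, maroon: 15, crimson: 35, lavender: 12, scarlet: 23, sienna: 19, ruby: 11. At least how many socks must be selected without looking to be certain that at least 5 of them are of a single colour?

An adversary could hand out at most 4 socks per colour: 4 + 4 + 4 + 4 + 4 + 4 + 4 + 4 + 4 = 36 socks and still no colour has 5.
One more sock lands in a colour already at 4, so 37 draws are enough and 36 are not.

37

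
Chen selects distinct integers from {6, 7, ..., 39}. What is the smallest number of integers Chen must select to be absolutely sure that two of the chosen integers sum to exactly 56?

24

Group the elements by complementary pair {x, 56−x}: {17,39}, {18,38}, {19,37}, …, giving 11 two-element pairs; the single value 28 (it cannot pair with itself since the integers are distinct); and 11 integers whose partner 56−x falls outside [6,39].
Treating each of those 23 groups as a pigeonhole, one can pick one integer per group — 23 integers — with no two summing to 56.
The 24th integer lands in an occupied pair, forcing a sum of 56.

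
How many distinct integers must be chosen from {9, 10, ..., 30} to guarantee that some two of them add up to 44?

A set avoiding the sum 44 can contain at most one of each pair {x, 44−x}, plus the 6 elements whose complement lies outside the range or equal to its own complement.
The integers 9, …, 22 (14 of them) are such a set: any two sum to at least 9+10 = 19 and at most 21+22 = 43 < 44.
Any 15th integer completes one of the 8 pairs, so 15 choices force a sum of 44.

15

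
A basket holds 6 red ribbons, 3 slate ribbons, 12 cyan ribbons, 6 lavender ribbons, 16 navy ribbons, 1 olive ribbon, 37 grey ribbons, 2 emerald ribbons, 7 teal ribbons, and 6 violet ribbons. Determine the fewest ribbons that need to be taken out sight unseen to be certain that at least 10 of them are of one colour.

By pigeonhole, the 10 colours are the holes; the ribbons drawn are the pigeons.
To avoid 10 of any one colour, the worst case takes at most 9 of each colour, or every ribbon of a colour that has fewer than 9.
That gives 6 + 3 + 9 + 6 + 9 + 1 + 9 + 2 + 7 + 6 = 58 ribbons with no colour reaching 10.
The next ribbon forces some colour to 10, so 58 + 1 = 59.

59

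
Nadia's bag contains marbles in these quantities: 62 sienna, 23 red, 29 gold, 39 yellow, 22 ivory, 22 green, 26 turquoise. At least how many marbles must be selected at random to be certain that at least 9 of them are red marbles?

209

In the worst case for collecting red marbles, every non-red marble comes out first.
There are 62 + 29 + 39 + 22 + 22 + 26 = 200 non-red marbles altogether.
After those, each further marble must be red, so 200 + 9 = 209 draws guarantee 9 red marbles.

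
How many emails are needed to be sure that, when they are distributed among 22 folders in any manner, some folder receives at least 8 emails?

155

With 154 emails one could put exactly 7 in each of the 22 folders, and no folder would reach 8.
By the pigeonhole principle, one more email must land in a folder that already has 7, giving it 8.
So 22 × 7 + 1 = 155 emails are required.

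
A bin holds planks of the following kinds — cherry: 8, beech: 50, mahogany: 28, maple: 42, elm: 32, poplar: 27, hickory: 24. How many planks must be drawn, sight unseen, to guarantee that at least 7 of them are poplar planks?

191

In the worst case for collecting poplar planks, every non-poplar plank comes out first.
There are 8 + 50 + 28 + 42 + 32 + 24 = 184 non-poplar planks altogether.
After those, each further plank must be poplar, so 184 + 7 = 191 draws guarantee 7 poplar planks.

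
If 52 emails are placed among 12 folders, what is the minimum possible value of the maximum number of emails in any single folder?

By the pigeonhole principle, the 12 folders are the holes and the 52 emails are the pigeons.
If every folder held at most 4 emails, the total would be at most 12 × 4 = 48, which is less than 52.
So some folder holds at least ⌈52/12⌉ = 5 emails.

5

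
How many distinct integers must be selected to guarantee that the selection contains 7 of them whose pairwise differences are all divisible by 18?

Integers whose pairwise differences are multiples of 18 are exactly those sharing a remainder mod 18. By pigeonhole, the 18 residue classes mod 18 are the pigeonholes.
With 108 integers one could put 6 in each residue class and have no class reach 7.
The 109th integer pushes some class to 7, so 18·6 + 1 = 109.

109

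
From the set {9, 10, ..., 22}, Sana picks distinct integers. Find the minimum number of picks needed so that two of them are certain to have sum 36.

Group the elements by complementary pair {x, 36−x}: {14,22}, {15,21}, {16,20}, …, giving 4 two-element pairs, the single value 18 (it cannot pair with itself since the integers are distinct), and 5 integers whose partner 36−x falls outside [9,22].
By the pigeonhole principle, treating each of those 10 groups as a pigeonhole, one can pick one integer per group — 10 integers — with no two summing to 36.
The 11th integer lands in an occupied pair, forcing a sum of 36.

11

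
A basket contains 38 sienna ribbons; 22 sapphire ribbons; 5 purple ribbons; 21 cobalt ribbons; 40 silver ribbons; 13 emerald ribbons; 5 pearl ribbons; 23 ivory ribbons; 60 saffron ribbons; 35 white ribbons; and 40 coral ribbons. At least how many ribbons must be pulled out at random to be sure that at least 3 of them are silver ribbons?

In the worst case for collecting silver ribbons, every non-silver ribbon comes out first.
There are 38 + 22 + 5 + 21 + 13 + 5 + 23 + 60 + 35 + 40 = 262 non-silver ribbons altogether.
After those, each further ribbon must be silver, so 262 + 3 = 265 draws guarantee 3 silver ribbons.

265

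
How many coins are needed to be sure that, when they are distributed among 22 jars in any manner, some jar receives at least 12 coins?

With 242 coins one could put exactly 11 in each of the 22 jars, and no jar would reach 12.
By the pigeonhole principle, one more coin must land in a jar that already has 11, giving it 12.
So 22 × 11 + 1 = 243 coins are required.

243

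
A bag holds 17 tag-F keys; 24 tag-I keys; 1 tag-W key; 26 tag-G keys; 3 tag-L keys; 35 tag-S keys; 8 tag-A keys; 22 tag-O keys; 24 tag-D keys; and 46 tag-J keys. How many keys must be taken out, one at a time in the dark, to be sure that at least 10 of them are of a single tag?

Put each drawn key into a box by tag. The largest draw with every box below 10 takes min(count, 9) from each tag; tags with fewer than 9 contribute all they have.
Σ min(cᵢ, 9) = 9 + 9 + 1 + 9 + 3 + 9 + 8 + 9 + 9 + 9 = 75.
Draw number 75 + 1 = 76 must push one box to 10.

76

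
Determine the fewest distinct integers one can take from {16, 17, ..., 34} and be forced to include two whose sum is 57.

14

A set avoiding the sum 57 can contain at most one of each pair {x, 57−x}, plus the 7 elements whose complement lies outside the range.
The integers 16, …, 28 (13 of them) are such a set: any two sum to at least 16+17 = 33 and at most 27+28 = 55 < 57.
By the pigeonhole principle, any 14th integer completes one of the 6 pairs, so 14 choices force a sum of 57.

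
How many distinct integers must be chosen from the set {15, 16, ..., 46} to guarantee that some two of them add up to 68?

21

Two chosen integers sum to 68 exactly when both halves of some pair {x, 68−x} with 22 ≤ x ≤ 68−x ≤ 46 are chosen — 12 such pairs.
The remaining 8 elements (those with no distinct partner in range) can never complete a 68-sum, so the worst case takes all of them and one from each pair: 8 + 12 = 20.
The 21st integer has to be the second member of some pair, so 20 + 1 = 21.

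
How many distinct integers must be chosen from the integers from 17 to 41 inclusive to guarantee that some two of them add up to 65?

Group the elements by complementary pair {x, 65−x}: {24,41}, {25,40}, {26,39}, …, giving 9 two-element pairs and 7 integers whose partner 65−x falls outside [17,41].
Treating each of those 16 groups as a pigeonhole, one can pick one integer per group — 16 integers — with no two summing to 65.
The 17th integer lands in an occupied pair, forcing a sum of 65.

17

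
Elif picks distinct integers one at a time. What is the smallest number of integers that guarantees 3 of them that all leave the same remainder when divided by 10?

21

The 10 residue classes mod 10 are the pigeonholes.
With 20 integers one could put 2 in each residue class and have no class reach 3.
The 21st integer pushes some class to 3, so 10·2 + 1 = 21.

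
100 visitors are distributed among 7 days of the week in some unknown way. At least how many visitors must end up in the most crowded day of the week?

The 7 days of the week are the holes and the 100 visitors are the pigeons.
If every day of the week held at most 14 visitors, the total would be at most 7 × 14 = 98, which is less than 100.
So some day of the week holds at least ⌈100/7⌉ = 15 visitors.

15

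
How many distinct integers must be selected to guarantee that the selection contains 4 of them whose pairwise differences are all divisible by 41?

Integers whose pairwise differences are multiples of 41 are exactly those sharing a remainder mod 41. By pigeonhole, the 41 residue classes mod 41 are the pigeonholes.
With 123 integers one could put 3 in each residue class and have no class reach 4.
The 124th integer pushes some class to 4, so 41·3 + 1 = 124.

124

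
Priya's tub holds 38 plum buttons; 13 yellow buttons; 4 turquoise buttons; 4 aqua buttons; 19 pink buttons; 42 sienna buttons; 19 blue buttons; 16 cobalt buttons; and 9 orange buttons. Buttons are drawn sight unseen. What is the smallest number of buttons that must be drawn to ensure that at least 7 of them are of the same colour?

An adversary could hand out at most 6 buttons per colour (turquoise, aqua run out sooner): 6 + 6 + 4 + 4 + 6 + 6 + 6 + 6 + 6 = 50 buttons and still no colour has 7.
One more button lands in a colour already at 6, so 51 draws are enough and 50 are not.

51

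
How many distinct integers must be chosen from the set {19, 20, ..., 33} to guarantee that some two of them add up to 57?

11

Group the elements by complementary pair {x, 57−x}: {24,33}, {25,32}, {26,31}, …, giving 5 two-element pairs and 5 integers whose partner 57−x falls outside [19,33].
Treating each of those 10 groups as a pigeonhole, one can pick one integer per group — 10 integers — with no two summing to 57.
The 11th integer lands in an occupied pair, forcing a sum of 57.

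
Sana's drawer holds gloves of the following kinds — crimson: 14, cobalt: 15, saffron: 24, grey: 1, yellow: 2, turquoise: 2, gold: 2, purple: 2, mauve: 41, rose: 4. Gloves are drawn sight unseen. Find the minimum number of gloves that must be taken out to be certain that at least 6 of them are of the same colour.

34

An adversary could hand out at most 5 gloves per colour (6 colours run out sooner): 5 + 5 + 5 + 1 + 2 + 2 + 2 + 2 + 5 + 4 = 33 gloves and still no colour has 6.
One more glove lands in a colour already at 5, so 34 draws are enough and 33 are not.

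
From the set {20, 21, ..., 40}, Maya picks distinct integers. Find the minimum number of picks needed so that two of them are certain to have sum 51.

A set avoiding the sum 51 can contain at most one of each pair {x, 51−x}, plus the 9 elements whose complement lies outside the range.
The integers 26, …, 40 (15 of them) are such a set: any two sum to at least 26+27 = 53 > 51.
By the pigeonhole principle, any 16th integer completes one of the 6 pairs, so 16 choices force a sum of 51.

16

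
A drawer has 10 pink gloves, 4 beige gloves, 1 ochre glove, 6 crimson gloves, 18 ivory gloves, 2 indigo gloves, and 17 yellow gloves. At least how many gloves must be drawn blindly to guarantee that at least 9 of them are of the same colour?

An adversary could hand out at most 8 gloves per colour (4 colours run out sooner): 8 + 4 + 1 + 6 + 8 + 2 + 8 = 37 gloves and still no colour has 9.
By pigeonhole, one more glove lands in a colour already at 8, so 38 draws are enough and 37 are not.

38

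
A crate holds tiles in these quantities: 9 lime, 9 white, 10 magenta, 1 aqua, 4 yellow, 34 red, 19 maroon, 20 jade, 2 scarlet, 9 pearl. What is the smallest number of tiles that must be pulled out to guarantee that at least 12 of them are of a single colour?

The 10 colours are the holes; the tiles drawn are the pigeons.
To avoid 12 of any one colour, the worst case takes at most 11 of each colour, or every tile of a colour that has fewer than 11.
That gives 9 + 9 + 10 + 1 + 4 + 11 + 11 + 11 + 2 + 9 = 77 tiles with no colour reaching 12.
The next tile forces some colour to 12, so 77 + 1 = 78.

78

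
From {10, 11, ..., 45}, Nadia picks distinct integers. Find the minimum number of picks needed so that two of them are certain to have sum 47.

Group the elements by complementary pair {x, 47−x}: {10,37}, {11,36}, {12,35}, …, giving 14 two-element pairs and 8 integers whose partner 47−x falls outside [10,45].
Treating each of those 22 groups as a pigeonhole, one can pick one integer per group — 22 integers — with no two summing to 47.
The 23rd integer lands in an occupied pair, forcing a sum of 47.

23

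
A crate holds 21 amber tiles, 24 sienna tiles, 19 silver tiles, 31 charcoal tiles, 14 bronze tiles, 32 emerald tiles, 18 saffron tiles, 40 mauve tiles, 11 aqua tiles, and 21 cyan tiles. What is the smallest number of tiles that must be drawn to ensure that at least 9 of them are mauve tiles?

In the worst case for collecting mauve tiles, every non-mauve tile comes out first.
There are 21 + 24 + 19 + 31 + 14 + 32 + 18 + 11 + 21 = 191 non-mauve tiles altogether.
After those, each further tile must be mauve, so 191 + 9 = 200 draws guarantee 9 mauve tiles.

200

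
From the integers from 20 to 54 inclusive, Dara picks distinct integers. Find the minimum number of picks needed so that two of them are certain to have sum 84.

24

Group the elements by complementary pair {x, 84−x}: {30,54}, {31,53}, {32,52}, …, giving 12 two-element pairs; the single value 42 (it cannot pair with itself since the integers are distinct); and 10 integers whose partner 84−x falls outside [20,54].
By the pigeonhole principle, treating each of those 23 groups as a pigeonhole, one can pick one integer per group — 23 integers — with no two summing to 84.
The 24th integer lands in an occupied pair, forcing a sum of 84.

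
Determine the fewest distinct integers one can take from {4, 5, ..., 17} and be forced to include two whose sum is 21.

8

A set avoiding the sum 21 can contain at most one of each pair {x, 21−x}.
The integers 11, …, 17 (7 of them) are such a set: any two sum to at least 11+12 = 23 > 21.
Any 8th integer completes one of the 7 pairs, so 8 choices force a sum of 21.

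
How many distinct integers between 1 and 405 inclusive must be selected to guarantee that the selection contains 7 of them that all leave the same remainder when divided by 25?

Pigeonhole: the 25 residue classes mod 25 are the pigeonholes.
With 150 integers one could put 6 in each residue class and have no class reach 7.
The 151st integer pushes some class to 7, so 25·6 + 1 = 151.

151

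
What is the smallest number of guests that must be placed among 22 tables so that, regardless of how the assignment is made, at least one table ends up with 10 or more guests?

With 198 guests one could put exactly 9 in each of the 22 tables, and no table would reach 10.
One more guest must land in a table that already has 9, giving it 10.
So 22 × 9 + 1 = 199 guests are required.

199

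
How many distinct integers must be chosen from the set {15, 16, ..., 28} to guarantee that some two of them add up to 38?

11

Group the elements by complementary pair {x, 38−x}: {15,23}, {16,22}, {17,21}, …, giving 4 two-element pairs, the single value 19 (it cannot pair with itself since the integers are distinct), and 5 integers whose partner 38−x falls outside [15,28].
Treating each of those 10 groups as a pigeonhole, one can pick one integer per group — 10 integers — with no two summing to 38.
The 11th integer lands in an occupied pair, forcing a sum of 38.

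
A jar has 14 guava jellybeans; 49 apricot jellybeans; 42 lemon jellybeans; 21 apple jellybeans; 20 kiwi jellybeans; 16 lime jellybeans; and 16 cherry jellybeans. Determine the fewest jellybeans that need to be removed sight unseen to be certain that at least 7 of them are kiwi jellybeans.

In the worst case for collecting kiwi jellybeans, every non-kiwi jellybean comes out first.
There are 14 + 49 + 42 + 21 + 16 + 16 = 158 non-kiwi jellybeans altogether.
After those, each further jellybean must be kiwi, so 158 + 7 = 165 draws guarantee 7 kiwi jellybeans.

165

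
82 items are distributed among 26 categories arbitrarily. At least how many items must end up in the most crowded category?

The 26 categories are the holes and the 82 items are the pigeons.
If every category held at most 3 items, the total would be at most 26 × 3 = 78, which is less than 82.
So some category holds at least ⌈82/26⌉ = 4 items.

4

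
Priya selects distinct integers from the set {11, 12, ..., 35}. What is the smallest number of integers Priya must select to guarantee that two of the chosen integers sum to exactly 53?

17

Group the elements by complementary pair {x, 53−x}: {18,35}, {19,34}, {20,33}, …, giving 9 two-element pairs and 7 integers whose partner 53−x falls outside [11,35].
By pigeonhole, treating each of those 16 groups as a pigeonhole, one can pick one integer per group — 16 integers — with no two summing to 53.
The 17th integer lands in an occupied pair, forcing a sum of 53.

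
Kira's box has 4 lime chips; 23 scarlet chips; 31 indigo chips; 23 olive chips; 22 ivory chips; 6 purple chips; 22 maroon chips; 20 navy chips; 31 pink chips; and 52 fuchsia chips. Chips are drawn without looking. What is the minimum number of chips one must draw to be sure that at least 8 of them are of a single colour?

The 10 colours are the holes; the chips drawn are the pigeons.
To avoid 8 of any one colour, the worst case takes at most 7 of each colour, or every chip of a colour that has fewer than 7.
That gives 4 + 7 + 7 + 7 + 7 + 6 + 7 + 7 + 7 + 7 = 66 chips with no colour reaching 8.
The next chip forces some colour to 8, so 66 + 1 = 67.

67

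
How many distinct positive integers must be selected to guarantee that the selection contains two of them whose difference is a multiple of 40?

Integers whose pairwise differences are multiples of 40 are exactly those sharing a remainder mod 40. The 40 residue classes mod 40 are the pigeonholes.
With 40 integers one could put 1 in each residue class and have no class reach 2.
The 41st integer pushes some class to 2, so 40·1 + 1 = 41.

41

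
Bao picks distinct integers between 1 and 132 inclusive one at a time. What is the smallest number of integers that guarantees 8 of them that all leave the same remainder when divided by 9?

Pigeonhole: the 9 residue classes mod 9 are the pigeonholes.
With 63 integers one could put 7 in each residue class and have no class reach 8.
The 64th integer pushes some class to 8, so 9·7 + 1 = 64.

64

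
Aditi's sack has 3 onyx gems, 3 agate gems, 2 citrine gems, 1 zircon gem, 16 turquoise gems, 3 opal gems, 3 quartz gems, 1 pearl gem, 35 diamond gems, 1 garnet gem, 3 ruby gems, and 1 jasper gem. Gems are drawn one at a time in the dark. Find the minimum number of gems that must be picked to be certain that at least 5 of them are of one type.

Pigeonhole: the 12 types are the holes; the gems drawn are the pigeons.
To avoid 5 of any one type, the worst case takes at most 4 of each type, or every gem of a type that has fewer than 4.
That gives 3 + 3 + 2 + 1 + 4 + 3 + 3 + 1 + 4 + 1 + 3 + 1 = 29 gems with no type reaching 5.
The next gem forces some type to 5, so 29 + 1 = 30.

30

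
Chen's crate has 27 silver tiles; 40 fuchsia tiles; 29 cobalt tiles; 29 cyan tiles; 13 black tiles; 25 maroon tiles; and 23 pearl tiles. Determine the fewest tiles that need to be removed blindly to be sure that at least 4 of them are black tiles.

177

In the worst case for collecting black tiles, every non-black tile comes out first.
There are 27 + 40 + 29 + 29 + 25 + 23 = 173 non-black tiles altogether.
After those, each further tile must be black, so 173 + 4 = 177 draws guarantee 4 black tiles.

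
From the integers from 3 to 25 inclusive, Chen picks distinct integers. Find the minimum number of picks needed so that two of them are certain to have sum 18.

Group the elements by complementary pair {x, 18−x}: {3,15}, {4,14}, {5,13}, …, giving 6 two-element pairs; the single value 9 (it cannot pair with itself since the integers are distinct); and 10 integers whose partner 18−x falls outside [3,25].
By the pigeonhole principle, treating each of those 17 groups as a pigeonhole, one can pick one integer per group — 17 integers — with no two summing to 18.
The 18th integer lands in an occupied pair, forcing a sum of 18.

18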